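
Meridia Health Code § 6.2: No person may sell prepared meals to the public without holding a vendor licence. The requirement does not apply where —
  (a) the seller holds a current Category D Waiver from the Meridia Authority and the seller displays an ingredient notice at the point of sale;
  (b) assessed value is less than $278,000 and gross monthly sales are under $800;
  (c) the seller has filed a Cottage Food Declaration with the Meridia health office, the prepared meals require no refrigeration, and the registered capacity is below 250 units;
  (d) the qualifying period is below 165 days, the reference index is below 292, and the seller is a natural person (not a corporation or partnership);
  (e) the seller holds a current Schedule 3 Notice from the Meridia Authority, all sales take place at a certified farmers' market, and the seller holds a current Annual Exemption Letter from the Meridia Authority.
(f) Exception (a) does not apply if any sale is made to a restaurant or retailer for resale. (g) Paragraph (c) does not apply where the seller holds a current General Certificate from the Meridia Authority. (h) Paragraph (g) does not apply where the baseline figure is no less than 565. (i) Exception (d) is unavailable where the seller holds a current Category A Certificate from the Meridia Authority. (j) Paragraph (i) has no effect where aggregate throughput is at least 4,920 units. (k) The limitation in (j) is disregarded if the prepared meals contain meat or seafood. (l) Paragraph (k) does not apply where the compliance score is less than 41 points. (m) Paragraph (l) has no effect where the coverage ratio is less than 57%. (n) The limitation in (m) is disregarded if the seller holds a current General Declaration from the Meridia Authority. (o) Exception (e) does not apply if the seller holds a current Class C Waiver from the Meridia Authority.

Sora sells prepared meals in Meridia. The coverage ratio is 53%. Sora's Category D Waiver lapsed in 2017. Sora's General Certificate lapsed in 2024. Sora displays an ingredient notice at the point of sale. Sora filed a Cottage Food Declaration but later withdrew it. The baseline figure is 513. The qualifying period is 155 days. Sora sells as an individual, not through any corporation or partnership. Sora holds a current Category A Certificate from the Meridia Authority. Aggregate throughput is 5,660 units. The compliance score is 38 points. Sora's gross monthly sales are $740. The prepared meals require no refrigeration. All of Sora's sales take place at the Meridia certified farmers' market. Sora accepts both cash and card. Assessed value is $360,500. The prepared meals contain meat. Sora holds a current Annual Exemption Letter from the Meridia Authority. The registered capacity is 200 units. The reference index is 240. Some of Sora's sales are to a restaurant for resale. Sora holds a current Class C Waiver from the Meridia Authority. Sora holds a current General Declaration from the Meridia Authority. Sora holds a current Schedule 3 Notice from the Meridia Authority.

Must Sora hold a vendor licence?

Exception (a) does not apply: the Category D Waiver is not current.
Exception (b) requires that assessed value is less than $278,000; but assessed value is $360,500, not less than $278,000, so (b) is unavailable.
Exception (c) does not apply: the Cottage Food Declaration was withdrawn.
Exception (d)'s conditions are all satisfied: the qualifying period is 155 days, below the 165 days limit; the reference index is 240, below the 292 limit; the seller is a natural person. Under paragraphs (i)–(n): (i) would limit (d) — a current Category A Certificate is held — but (j) sets (i) aside: (j) operates against (i): aggregate throughput is 5,660 units, meeting the 4,920 units threshold. (k) is triggered (the prepared meals contain meat), but is displaced by (l): (l) operates against (k): the compliance score is 38 points, less than the 41 points limit. (m) would limit (l) — the coverage ratio is 53%, less than the 57% limit — but (n) sets (m) aside: (n) operates against (m): a current General Declaration is held. So (d) applies.
Exception (e)'s conditions are all satisfied: a current Schedule 3 Notice is held; all sales are at a certified farmers' market; a current Annual Exemption Letter is held. Turning to paragraph (o): (o) operates — a current Class C Waiver is held. Exception (e) does not apply.

No — exception (d) applies; Sora is not required to hold a vendor licence.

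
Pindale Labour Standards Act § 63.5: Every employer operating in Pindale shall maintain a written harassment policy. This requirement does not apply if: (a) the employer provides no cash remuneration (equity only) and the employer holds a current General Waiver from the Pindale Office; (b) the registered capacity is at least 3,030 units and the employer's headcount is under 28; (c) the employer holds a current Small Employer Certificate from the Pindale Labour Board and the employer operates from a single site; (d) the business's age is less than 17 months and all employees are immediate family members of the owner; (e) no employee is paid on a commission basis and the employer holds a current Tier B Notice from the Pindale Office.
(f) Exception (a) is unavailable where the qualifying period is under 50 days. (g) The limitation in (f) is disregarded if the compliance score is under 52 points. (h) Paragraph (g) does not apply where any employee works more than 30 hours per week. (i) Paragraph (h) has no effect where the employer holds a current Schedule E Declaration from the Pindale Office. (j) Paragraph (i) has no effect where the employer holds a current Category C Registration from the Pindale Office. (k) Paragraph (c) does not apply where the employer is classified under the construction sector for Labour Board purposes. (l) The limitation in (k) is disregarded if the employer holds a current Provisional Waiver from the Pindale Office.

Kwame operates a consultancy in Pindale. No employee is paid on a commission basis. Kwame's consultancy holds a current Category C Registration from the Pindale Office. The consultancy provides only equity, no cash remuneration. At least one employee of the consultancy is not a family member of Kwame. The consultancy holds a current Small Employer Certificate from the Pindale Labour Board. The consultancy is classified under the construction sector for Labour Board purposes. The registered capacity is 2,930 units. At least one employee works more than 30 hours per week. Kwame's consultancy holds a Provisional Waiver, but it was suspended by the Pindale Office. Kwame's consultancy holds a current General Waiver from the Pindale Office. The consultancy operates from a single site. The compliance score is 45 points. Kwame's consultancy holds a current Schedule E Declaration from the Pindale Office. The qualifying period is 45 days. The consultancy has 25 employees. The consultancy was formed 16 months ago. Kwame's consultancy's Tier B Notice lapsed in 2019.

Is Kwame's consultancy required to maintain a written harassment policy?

Yes — Kwame's consultancy must maintain a written harassment policy.

All of (a)'s requirements are met (remuneration is equity-only; a current General Waiver is held). Turning to paragraphs (f)–(j): (f) is triggered — the qualifying period is 45 days, under the 50 days limit. (g) would limit (f) — the compliance score is 45 points, under the 52 points limit — but (h) sets (g) aside: (h) operates against (g): at least one employee exceeds 30 hours/week. (i) would limit (h) — a current Schedule E Declaration is held — but (j) sets (i) aside: (j) applies — a current Category C Registration is held. So (a) is unavailable.
Exception (b) does not apply: the registered capacity is 2,930 units, short of 3,030 units.
Exception (c)'s conditions are all satisfied: a current Small Employer Certificate is held; the employer operates from a single site. Turning to paragraphs (k)–(l): (k) operates against (c): the consultancy is classified under the construction sector. (l) is not engaged (the Provisional Waiver is not current), so (k) stands. So (c) is unavailable.
Exception (d) fails — at least one employee is not a family member.
Exception (e) does not apply: the Tier B Notice is not current.
No exception displaces § 63.5.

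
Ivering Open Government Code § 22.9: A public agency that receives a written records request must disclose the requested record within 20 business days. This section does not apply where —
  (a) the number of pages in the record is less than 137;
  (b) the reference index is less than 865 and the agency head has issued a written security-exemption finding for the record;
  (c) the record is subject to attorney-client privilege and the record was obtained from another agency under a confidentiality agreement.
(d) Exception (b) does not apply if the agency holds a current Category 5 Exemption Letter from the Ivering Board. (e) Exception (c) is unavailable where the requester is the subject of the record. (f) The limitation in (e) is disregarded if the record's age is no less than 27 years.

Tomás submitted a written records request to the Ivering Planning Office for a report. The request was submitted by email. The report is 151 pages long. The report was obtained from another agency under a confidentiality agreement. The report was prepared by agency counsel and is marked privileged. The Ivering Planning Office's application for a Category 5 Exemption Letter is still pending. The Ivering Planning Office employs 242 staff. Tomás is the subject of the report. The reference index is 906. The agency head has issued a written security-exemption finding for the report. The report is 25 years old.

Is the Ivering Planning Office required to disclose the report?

Exception (a) requires that the number of pages in the record is less than 137; but the number of pages in the record is 151, not less than 137, so (a) is unavailable.
Exception (b) does not apply: the reference index is 906, not less than 865.
Exception (c): the report is privileged; the report was obtained under a confidentiality agreement — every condition holds. But: (e) is engaged — Tomás is the subject of the report. (f), which would lift (e), is inapplicable — the record's age is 25 years, short of 27 years. Exception (c) does not apply.
No exception displaces § 22.9.

Yes — the Ivering Planning Office must disclose the report.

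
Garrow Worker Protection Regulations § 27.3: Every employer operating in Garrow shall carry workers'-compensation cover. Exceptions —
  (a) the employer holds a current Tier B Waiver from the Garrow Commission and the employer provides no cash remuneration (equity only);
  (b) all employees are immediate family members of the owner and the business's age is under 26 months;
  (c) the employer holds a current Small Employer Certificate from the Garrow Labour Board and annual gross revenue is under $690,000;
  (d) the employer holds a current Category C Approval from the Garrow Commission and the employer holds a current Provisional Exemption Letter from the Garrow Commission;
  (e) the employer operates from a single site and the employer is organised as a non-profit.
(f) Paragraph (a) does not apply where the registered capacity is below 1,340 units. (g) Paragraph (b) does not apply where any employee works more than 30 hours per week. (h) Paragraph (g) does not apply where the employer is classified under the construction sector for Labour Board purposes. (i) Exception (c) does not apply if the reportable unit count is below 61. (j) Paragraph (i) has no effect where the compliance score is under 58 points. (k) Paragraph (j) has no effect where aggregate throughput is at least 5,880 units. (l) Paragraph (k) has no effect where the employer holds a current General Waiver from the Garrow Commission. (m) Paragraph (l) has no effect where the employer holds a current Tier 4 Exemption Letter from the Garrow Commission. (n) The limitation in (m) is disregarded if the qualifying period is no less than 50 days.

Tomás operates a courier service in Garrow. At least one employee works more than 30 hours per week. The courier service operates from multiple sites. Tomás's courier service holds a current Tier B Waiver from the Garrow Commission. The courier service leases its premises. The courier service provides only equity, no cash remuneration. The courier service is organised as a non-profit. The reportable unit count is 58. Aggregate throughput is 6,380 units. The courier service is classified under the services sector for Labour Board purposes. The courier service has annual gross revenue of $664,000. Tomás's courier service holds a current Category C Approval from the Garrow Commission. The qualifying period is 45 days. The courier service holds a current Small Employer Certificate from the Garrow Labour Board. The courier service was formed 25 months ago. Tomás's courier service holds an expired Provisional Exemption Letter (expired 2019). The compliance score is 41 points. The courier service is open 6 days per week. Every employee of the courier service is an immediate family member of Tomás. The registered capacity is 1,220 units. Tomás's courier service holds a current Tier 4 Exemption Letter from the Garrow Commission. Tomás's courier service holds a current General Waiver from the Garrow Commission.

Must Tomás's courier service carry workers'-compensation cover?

Exception (a): a current Tier B Waiver is held; remuneration is equity-only — every condition holds. But applying paragraph (f): (f) operates against (a): the registered capacity is 1,220 units, below the 1,340 units limit. So (a) is unavailable.
Exception (b): every employee is an immediate family member; the business's age is 25 months, under the 26 months limit — every condition holds. However, paragraphs (g)–(h) must be considered: (g) operates — at least one employee exceeds 30 hours/week. (h), which would lift (g), is not engaged — the courier service is classified under the services sector. (b) is therefore removed.
All of (c)'s requirements are met (a current Small Employer Certificate is held; annual gross revenue is $664,000, under the $690,000 limit). But: (i) is engaged — the reportable unit count is 58, below the 61 limit. (j) would limit (i) — the compliance score is 41 points, under the 58 points limit — but (k) sets (j) aside: (k) is engaged — aggregate throughput is 6,380 units, meeting the 5,880 units threshold. (l) would limit (k) — a current General Waiver is held — but (m) sets (l) aside: (m) applies — a current Tier 4 Exemption Letter is held. (n), which would lift (m), does not operate here — the qualifying period is 45 days, short of 50 days. So (c) is unavailable.
Exception (d) does not apply: no current Provisional Exemption Letter is held.
Exception (e) requires that the employer operates from a single site; but the employer operates from multiple sites, so (e) is unavailable.
No exception displaces § 27.3.

Yes — Tomás's courier service must carry workers'-compensation cover.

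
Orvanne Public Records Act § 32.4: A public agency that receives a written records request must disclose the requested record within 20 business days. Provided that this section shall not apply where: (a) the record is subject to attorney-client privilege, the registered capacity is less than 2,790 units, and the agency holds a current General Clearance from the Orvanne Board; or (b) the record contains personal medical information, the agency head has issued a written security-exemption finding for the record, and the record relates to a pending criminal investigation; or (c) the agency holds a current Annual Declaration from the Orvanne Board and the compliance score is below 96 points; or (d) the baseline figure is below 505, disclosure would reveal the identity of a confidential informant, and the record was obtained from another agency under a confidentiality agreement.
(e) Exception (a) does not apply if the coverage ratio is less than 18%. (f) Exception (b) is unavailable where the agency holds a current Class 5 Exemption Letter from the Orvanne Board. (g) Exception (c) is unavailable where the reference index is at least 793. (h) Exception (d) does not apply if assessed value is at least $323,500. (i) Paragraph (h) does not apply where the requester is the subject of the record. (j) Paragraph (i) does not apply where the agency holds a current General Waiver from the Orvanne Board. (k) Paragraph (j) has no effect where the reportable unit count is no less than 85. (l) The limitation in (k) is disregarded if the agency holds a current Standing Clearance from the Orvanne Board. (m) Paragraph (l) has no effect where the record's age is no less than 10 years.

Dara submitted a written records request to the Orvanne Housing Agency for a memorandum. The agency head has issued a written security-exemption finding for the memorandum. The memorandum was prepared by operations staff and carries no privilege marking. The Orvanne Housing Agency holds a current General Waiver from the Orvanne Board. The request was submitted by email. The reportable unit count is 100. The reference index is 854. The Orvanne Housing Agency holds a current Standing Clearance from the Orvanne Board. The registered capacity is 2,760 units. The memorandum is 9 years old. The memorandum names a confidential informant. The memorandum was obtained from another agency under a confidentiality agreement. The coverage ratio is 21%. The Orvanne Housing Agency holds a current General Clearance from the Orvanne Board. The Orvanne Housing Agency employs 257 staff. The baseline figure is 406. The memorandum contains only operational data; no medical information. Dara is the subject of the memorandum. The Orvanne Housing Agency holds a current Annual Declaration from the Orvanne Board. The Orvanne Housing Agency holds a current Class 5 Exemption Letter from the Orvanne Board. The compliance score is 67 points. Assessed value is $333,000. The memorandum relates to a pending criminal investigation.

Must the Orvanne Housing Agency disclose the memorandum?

Yes — the Orvanne Housing Agency must disclose the memorandum.

Exception (a) fails — the memorandum carries no privilege marking.
Exception (b) does not apply: the memorandum contains only operational data.
All of (c)'s requirements are met (a current Annual Declaration is held; the compliance score is 67 points, below the 96 points limit). Turning to paragraph (g): (g) operates against (c): the reference index is 854, meeting the 793 threshold. (c) is therefore removed.
All of (d)'s requirements are met (the baseline figure is 406, below the 505 limit; the memorandum names a confidential informant; the memorandum was obtained under a confidentiality agreement). However, paragraphs (h)–(m) must be considered: (h) is engaged — assessed value is $333,000, meeting the $323,500 threshold. (i) operates (Dara is the subject of the memorandum), but is overridden by (j): (j) operates against (i): a current General Waiver is held. (k) would limit (j) — the reportable unit count is 100, meeting the 85 threshold — but (l) sets (k) aside: (l) operates against (k): a current Standing Clearance is held. (m) is inapplicable (the record's age is 9 years, short of 10 years), so (l) stands. (d) is therefore removed.
Every exception is unavailable, so the rule governs.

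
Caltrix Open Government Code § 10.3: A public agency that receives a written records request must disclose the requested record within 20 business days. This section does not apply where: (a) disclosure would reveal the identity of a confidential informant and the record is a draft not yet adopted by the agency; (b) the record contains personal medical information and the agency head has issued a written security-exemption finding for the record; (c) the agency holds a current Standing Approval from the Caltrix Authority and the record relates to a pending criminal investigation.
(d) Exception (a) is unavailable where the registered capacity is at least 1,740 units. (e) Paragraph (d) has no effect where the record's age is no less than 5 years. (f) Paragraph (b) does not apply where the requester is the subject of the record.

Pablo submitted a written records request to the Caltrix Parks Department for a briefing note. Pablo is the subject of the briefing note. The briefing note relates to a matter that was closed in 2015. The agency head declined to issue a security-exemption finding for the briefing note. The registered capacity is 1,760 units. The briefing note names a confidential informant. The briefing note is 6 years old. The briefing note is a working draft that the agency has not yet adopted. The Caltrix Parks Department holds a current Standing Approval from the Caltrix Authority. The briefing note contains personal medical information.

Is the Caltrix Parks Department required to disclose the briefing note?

Exception (a)'s conditions are all satisfied: the briefing note names a confidential informant; the briefing note is an unadopted draft. Considering the limiting provisions: (d) would limit (a) — the registered capacity is 1,760 units, meeting the 1,740 units threshold — but (e) sets (d) aside: (e) is triggered — the record's age is 6 years, meeting the 5 years threshold. So (a) applies.
Exception (b) does not apply: the agency head declined to issue a security-exemption finding.
Exception (c) does not apply: the briefing note relates to a closed matter.

No — exception (a) applies; the Caltrix Parks Department is not required to disclose the briefing note.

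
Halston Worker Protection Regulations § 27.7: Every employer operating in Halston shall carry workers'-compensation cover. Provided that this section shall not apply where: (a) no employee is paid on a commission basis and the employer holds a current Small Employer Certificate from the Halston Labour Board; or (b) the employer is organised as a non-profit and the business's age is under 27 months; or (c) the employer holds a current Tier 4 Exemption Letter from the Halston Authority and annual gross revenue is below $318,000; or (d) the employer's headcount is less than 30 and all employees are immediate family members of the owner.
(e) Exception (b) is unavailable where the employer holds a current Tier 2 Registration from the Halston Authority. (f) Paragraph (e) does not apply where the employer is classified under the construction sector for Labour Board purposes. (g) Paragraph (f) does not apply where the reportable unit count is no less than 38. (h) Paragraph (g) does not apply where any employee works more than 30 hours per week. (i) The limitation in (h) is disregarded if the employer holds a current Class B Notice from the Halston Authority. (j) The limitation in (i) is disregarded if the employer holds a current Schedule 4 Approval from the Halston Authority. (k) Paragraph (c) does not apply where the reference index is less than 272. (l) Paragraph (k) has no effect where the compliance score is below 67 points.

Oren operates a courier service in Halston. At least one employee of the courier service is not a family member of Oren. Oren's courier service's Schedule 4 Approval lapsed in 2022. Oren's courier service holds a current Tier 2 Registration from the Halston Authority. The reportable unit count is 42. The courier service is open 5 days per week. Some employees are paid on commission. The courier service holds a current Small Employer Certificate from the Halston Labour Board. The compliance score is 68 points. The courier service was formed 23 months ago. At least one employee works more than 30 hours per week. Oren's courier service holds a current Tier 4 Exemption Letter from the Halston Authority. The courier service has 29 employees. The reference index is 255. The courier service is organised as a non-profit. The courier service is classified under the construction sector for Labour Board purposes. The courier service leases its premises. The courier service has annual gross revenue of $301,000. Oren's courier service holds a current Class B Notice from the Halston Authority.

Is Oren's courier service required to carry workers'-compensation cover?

Exception (a) requires that no employee is paid on a commission basis; but some employees are paid on commission, so (a) is unavailable.
All of (b)'s requirements are met (the employer is a non-profit; the business's age is 23 months, under the 27 months limit). Turning to paragraphs (e)–(j): (e) operates against (b): a current Tier 2 Registration is held. (f) is triggered (the courier service is classified under the construction sector), but yields to (g): (g) operates against (f): the reportable unit count is 42, meeting the 38 threshold. (h) would limit (g) — at least one employee exceeds 30 hours/week — but (i) sets (h) aside: (i) operates against (h): a current Class B Notice is held. (j), which would lift (i), is not triggered — the Schedule 4 Approval is not current. Exception (b) does not apply.
Exception (c): a current Tier 4 Exemption Letter is held; annual gross revenue is $301,000, below the $318,000 limit — every condition holds. However, paragraphs (k)–(l) must be considered: (k) operates against (c): the reference index is 255, less than the 272 limit. (l) is inapplicable (the compliance score is 68 points, not below 67 points), so (k) stands. Exception (c) does not apply.
Exception (d) does not apply: at least one employee is not a family member.
None of the exceptions is available; § 27.7 applies in full.

Yes — Oren's courier service must carry workers'-compensation cover.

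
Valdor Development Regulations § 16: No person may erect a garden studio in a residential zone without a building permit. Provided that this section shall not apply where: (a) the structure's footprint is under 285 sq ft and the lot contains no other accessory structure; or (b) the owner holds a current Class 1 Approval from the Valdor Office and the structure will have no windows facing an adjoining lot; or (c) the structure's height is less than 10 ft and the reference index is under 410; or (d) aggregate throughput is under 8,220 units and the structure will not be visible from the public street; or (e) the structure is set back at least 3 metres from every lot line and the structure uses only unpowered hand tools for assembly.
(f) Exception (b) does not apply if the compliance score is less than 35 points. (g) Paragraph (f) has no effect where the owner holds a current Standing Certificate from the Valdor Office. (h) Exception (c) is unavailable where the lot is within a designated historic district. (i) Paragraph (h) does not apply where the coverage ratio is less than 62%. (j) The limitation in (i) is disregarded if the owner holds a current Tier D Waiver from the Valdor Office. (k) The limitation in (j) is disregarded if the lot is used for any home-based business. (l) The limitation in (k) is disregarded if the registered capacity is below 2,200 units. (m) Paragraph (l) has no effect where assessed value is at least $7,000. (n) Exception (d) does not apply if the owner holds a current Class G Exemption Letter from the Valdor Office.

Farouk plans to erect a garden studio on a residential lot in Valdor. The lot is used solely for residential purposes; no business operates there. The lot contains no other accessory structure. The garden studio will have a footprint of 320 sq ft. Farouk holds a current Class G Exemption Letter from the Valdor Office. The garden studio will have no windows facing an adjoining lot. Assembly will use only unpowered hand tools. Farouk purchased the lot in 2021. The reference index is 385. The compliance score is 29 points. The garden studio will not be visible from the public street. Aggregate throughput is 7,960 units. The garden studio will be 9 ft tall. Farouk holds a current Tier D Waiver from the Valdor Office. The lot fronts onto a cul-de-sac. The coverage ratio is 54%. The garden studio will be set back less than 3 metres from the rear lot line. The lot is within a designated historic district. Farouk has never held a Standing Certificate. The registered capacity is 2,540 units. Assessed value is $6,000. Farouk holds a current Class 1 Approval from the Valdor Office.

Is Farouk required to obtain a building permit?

Exception (a) does not apply: the structure's footprint is 320 sq ft, not under 285 sq ft.
Exception (b) is satisfied on its face — a current Class 1 Approval is held; no windows face an adjoining lot. But applying paragraphs (f)–(g): (f) operates against (b): the compliance score is 29 points, less than the 35 points limit. (g) is not triggered (the Standing Certificate is not current), so (f) stands. Exception (b) does not apply.
Exception (c)'s conditions are all satisfied: the structure's height is 9 ft, less than the 10 ft limit; the reference index is 385, under the 410 limit. Turning to paragraphs (h)–(m): (h) operates against (c): the lot is in a historic district. (i) is engaged (the coverage ratio is 54%, less than the 62% limit), but yields to (j): (j) operates against (i): a current Tier D Waiver is held. (k), which would lift (j), is inapplicable — the lot is solely residential. So (c) is unavailable.
Exception (d): aggregate throughput is 7,960 units, under the 8,220 units limit; the structure will not be visible from the street — every condition holds. But: (n) applies — a current Class G Exemption Letter is held. Exception (d) does not apply.
Exception (e) does not apply: the rear setback is under 3 m.
None of the exceptions is available; § 16 applies in full.

Yes — Farouk must obtain a building permit.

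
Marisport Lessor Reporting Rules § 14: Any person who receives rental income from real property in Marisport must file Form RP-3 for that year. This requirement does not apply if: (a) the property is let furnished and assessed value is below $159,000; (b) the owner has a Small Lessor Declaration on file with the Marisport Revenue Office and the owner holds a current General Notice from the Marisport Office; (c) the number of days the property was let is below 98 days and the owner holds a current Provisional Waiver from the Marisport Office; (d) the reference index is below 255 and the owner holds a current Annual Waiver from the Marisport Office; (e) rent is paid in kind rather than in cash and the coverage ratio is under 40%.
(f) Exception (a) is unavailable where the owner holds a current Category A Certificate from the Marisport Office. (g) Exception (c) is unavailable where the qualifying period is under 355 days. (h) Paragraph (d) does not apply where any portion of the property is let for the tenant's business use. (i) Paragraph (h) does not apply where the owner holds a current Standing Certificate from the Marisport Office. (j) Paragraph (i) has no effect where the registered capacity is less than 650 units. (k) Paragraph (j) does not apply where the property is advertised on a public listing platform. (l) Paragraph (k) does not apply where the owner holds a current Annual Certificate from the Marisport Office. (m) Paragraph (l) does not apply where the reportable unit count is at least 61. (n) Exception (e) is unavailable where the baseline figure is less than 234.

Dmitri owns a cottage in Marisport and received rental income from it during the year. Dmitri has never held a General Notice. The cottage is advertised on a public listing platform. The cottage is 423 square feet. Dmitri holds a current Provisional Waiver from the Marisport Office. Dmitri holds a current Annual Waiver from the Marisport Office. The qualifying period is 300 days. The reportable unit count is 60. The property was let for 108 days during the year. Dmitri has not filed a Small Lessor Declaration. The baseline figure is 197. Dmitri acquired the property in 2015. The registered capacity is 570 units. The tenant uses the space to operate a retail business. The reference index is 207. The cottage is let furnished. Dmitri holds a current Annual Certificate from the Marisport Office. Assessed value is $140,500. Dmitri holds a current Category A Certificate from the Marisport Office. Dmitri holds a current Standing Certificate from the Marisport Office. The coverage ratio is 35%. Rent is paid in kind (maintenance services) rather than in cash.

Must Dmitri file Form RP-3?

Exception (a) is satisfied on its face — the property is let furnished; assessed value is $140,500, below the $159,000 limit. But: (f) operates — a current Category A Certificate is held. Exception (a) does not apply.
Exception (b) requires that the owner has a Small Lessor Declaration on file with the Marisport Revenue Office; but no Small Lessor Declaration is on file, so (b) is unavailable.
Exception (c) fails — the number of days the property was let is 108 days, not below 98 days.
Exception (d)'s conditions are all satisfied: the reference index is 207, below the 255 limit; a current Annual Waiver is held. But applying paragraphs (h)–(m): (h) is engaged — the space is let for business use. (i) would limit (h) — a current Standing Certificate is held — but (j) sets (i) aside: (j) operates against (i): the registered capacity is 570 units, less than the 650 units limit. (k) would limit (j) — the property is publicly advertised — but (l) sets (k) aside: (l) operates — a current Annual Certificate is held. (m), which would lift (l), is not triggered — the reportable unit count is 60, short of 61. (d) is therefore removed.
Exception (e) is satisfied on its face — rent is paid in kind; the coverage ratio is 35%, under the 40% limit. However, paragraph (n) must be considered: (n) operates against (e): the baseline figure is 197, less than the 234 limit. So (e) is unavailable.
No exception displaces § 14.

Yes — Dmitri must file Form RP-3.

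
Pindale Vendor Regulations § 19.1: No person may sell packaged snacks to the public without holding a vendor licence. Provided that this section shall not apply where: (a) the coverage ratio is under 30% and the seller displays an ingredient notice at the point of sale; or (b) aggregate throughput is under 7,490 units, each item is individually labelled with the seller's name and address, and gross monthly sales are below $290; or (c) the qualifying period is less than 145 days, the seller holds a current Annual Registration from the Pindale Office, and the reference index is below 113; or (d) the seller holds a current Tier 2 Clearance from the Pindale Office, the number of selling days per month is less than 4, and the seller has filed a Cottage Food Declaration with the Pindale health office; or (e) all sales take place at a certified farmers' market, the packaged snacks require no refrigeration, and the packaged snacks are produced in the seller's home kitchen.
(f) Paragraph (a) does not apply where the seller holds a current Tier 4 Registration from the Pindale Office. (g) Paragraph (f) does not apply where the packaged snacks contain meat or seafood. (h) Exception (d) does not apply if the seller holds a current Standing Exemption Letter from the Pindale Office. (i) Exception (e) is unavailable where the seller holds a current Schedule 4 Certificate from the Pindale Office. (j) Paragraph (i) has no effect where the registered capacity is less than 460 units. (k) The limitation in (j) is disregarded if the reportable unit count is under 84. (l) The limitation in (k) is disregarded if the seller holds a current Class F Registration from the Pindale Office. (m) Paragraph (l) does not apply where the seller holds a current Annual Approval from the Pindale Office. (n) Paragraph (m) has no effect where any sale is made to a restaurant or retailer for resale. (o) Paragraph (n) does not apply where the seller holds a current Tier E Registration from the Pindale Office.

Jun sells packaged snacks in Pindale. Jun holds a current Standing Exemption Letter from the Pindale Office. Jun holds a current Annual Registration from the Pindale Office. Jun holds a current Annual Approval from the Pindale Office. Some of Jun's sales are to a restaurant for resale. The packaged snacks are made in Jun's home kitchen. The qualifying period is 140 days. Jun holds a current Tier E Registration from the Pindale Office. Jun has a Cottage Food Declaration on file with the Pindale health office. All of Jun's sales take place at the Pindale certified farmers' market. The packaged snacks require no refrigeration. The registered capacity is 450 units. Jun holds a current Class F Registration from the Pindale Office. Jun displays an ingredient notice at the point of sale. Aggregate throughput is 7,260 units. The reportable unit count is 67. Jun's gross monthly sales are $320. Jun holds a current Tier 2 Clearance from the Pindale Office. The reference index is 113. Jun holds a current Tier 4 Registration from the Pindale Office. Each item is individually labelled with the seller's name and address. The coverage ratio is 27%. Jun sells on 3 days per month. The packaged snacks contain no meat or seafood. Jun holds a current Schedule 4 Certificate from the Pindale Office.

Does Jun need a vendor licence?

Exception (a)'s conditions are all satisfied: the coverage ratio is 27%, under the 30% limit; an ingredient notice is displayed. But applying paragraphs (f)–(g): (f) operates against (a): a current Tier 4 Registration is held. (g), which would lift (f), is not triggered — the packaged snacks contain no meat or seafood. (a) is therefore removed.
Exception (b) requires that gross monthly sales are below $290; but gross monthly sales are $320, not below $290, so (b) is unavailable.
Exception (c) does not apply: the reference index is 113, not below 113.
Exception (d): a current Tier 2 Clearance is held; the number of selling days per month is 3, less than the 4 limit; a Cottage Food Declaration is on file — every condition holds. But: (h) is engaged — a current Standing Exemption Letter is held. Exception (d) does not apply.
Exception (e) is satisfied on its face — all sales are at a certified farmers' market; the packaged snacks are shelf-stable; the packaged snacks are home-kitchen produced. However, paragraphs (i)–(o) must be considered: (i) applies — a current Schedule 4 Certificate is held. (j) would limit (i) — the registered capacity is 450 units, less than the 460 units limit — but (k) sets (j) aside: (k) is triggered — the reportable unit count is 67, under the 84 limit. (l) operates (a current Class F Registration is held), but is set aside by (m): (m) operates against (l): a current Annual Approval is held. (n) operates (some sales are to a restaurant for resale), but is overridden by (o): (o) operates against (n): a current Tier E Registration is held. Exception (e) does not apply.
No exception is made out. Jun falls within the general rule.

Yes — Jun must hold a vendor licence.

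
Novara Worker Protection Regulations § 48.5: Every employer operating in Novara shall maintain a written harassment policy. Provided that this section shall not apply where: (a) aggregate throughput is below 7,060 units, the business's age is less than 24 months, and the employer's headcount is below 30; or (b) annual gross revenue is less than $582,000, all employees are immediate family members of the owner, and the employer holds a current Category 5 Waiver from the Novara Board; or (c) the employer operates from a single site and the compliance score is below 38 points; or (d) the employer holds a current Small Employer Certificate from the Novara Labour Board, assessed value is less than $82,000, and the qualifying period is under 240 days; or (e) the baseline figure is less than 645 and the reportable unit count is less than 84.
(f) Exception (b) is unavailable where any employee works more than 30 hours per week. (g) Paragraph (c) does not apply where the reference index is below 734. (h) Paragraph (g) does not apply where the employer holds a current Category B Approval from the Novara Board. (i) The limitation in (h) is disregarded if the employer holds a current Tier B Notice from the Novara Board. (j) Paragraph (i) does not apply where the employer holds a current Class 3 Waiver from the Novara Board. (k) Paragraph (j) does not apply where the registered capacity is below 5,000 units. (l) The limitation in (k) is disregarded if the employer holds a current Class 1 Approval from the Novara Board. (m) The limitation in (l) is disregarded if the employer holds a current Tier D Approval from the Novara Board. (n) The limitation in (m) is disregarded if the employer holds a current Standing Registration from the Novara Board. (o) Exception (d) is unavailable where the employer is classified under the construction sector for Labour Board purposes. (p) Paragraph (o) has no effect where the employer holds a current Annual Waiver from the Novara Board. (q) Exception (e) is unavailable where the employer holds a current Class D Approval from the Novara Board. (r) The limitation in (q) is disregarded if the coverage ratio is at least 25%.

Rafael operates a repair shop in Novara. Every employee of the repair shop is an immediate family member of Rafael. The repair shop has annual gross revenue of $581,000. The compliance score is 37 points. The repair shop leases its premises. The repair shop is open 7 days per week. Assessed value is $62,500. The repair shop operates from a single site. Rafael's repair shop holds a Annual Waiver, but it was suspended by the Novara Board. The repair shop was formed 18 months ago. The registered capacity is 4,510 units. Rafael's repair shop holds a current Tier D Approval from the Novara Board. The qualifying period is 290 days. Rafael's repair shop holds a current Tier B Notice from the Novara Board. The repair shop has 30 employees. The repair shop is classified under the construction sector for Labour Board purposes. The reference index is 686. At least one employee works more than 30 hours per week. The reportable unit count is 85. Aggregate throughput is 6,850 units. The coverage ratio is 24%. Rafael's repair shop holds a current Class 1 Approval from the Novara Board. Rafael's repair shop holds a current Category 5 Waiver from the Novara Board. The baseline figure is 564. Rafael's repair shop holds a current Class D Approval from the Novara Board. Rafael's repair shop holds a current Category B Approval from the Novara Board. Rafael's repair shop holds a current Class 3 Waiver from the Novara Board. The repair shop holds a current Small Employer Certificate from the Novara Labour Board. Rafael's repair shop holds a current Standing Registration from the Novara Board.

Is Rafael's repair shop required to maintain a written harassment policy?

No — exception (c) applies; Rafael's repair shop is not required to maintain a written harassment policy.

Exception (a) requires that the employer's headcount is below 30; but the employer's headcount is 30, not below 30, so (a) is unavailable.
Exception (b): annual gross revenue is $581,000, less than the $582,000 limit; every employee is an immediate family member; a current Category 5 Waiver is held — every condition holds. But: (f) operates against (b): at least one employee exceeds 30 hours/week. (b) is therefore removed.
Exception (c): the employer operates from a single site; the compliance score is 37 points, below the 38 points limit — every condition holds. As to paragraphs (g)–(n): (g) would limit (c) — the reference index is 686, below the 734 limit — but (h) sets (g) aside: (h) operates against (g): a current Category B Approval is held. (i) would limit (h) — a current Tier B Notice is held — but (j) sets (i) aside: (j) operates against (i): a current Class 3 Waiver is held. (k) operates (the registered capacity is 4,510 units, below the 5,000 units limit), but yields to (l): (l) operates against (k): a current Class 1 Approval is held. (m) operates (a current Tier D Approval is held), but is displaced by (n): (n) operates against (m): a current Standing Registration is held. (c) remains available.
Exception (d) fails — the qualifying period is 290 days, not under 240 days.
Exception (e) does not apply: the reportable unit count is 85, not less than 84.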